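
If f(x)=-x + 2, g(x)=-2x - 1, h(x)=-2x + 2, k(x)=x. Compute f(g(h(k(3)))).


k(3) = 3
h(3) = -4
g(-4) = 7
f(7) = -5

-5


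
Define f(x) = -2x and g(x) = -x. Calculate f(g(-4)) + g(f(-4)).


f(g(-4)) = -8
g(f(-4)) = -8
Sum = -16

-16


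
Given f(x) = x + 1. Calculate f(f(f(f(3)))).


7


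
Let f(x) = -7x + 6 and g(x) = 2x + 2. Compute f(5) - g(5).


f(5) = -29
g(5) = 12
Difference = -41

-41


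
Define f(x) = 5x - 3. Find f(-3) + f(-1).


f(-3) = -18
f(-1) = -8
Sum = -26

-26


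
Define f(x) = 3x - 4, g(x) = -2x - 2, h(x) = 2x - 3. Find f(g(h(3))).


h(3) = 3
g(3) = -8
f(-8) = -28

-28


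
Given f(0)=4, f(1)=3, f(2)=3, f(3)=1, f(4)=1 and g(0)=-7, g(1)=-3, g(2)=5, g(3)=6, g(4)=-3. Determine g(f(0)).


-3


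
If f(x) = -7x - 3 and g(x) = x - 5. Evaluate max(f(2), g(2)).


f(2) = -17
g(2) = -3
max = -3

-3


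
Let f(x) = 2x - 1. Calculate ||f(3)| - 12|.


f(3) = 5
|5| = 5
|5 - 12| = 7

7


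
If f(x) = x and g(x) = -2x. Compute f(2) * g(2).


f(2) = 2
g(2) = -4
Product = -8

-8


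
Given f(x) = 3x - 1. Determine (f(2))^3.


f(2) = 5
(5)^3 = 125

125


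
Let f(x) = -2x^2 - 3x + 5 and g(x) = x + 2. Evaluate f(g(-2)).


5


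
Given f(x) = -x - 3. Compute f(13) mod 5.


4


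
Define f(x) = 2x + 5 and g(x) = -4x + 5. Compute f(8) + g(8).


-6


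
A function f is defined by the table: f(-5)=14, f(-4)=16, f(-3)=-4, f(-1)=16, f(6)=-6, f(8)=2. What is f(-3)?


Reading from the table at x = -3

-4


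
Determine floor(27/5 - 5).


27/5 = 5.4
5.4 - 5 = 0.4
floor(0.4) = 0

0


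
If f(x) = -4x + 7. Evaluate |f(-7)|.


35


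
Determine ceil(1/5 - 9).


1/5 = 0.2
0.2 - 9 = -8.8
ceil(-8.8) = -8

-8


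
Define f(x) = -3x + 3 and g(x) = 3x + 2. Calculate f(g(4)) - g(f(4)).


f(g(4)) = -39
g(f(4)) = -25
Difference = -14

-14


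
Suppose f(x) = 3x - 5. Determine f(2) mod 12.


f(2) = 1
1 mod 12 = 1

1


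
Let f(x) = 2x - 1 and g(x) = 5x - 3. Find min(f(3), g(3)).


f(3) = 5
g(3) = 12
min = 5

5


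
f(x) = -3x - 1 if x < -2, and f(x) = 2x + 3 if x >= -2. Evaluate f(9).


21


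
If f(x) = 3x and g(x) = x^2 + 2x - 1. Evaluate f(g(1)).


6


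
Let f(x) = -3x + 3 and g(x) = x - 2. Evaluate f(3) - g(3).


f(3) = -6
g(3) = 1
Difference = -7

-7


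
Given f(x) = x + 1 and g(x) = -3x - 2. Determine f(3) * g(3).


f(3) = 4
g(3) = -11
Product = -44

-44


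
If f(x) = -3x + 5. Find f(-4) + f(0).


f(-4) = 17
f(0) = 5
Sum = 22

22


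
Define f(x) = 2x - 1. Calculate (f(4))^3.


343


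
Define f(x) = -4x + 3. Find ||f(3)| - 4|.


f(3) = -9
|-9| = 9
|9 - 4| = 5

5


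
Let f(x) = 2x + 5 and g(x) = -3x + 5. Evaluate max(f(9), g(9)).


f(9) = 23
g(9) = -22
max = 23

23


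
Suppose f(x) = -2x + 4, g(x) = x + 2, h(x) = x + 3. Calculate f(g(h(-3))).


h(-3) = 0
g(0) = 2
f(2) = 0

0


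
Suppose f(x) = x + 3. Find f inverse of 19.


16


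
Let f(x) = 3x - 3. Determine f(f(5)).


f(5) = 12
f(12) = 33

33


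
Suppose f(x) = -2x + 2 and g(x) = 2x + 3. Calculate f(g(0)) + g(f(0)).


f(g(0)) = -4
g(f(0)) = 7
Sum = 3

3


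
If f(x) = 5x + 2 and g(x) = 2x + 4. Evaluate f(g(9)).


112


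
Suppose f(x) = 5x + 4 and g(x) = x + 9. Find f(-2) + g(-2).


1


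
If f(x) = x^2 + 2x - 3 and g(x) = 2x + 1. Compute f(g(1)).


g(1) = 3
f(3) = 1*(3)^2 + 2*(3) - 3 = 12

12


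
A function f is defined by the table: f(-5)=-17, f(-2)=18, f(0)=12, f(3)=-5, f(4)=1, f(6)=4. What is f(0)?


Reading from the table at x = 0

12


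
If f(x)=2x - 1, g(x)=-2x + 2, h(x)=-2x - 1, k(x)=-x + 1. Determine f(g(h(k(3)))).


-9


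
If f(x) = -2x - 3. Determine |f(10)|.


23


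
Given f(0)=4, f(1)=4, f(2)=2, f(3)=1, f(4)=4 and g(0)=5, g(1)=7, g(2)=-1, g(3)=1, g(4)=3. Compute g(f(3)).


f(3) = 1
g(1) = 7

7


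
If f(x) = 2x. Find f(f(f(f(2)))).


f(2) = 4
f(4) = 8
f(8) = 16
f(16) = 32

32


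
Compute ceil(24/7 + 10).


14


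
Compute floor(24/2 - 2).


24/2 = 12
12 - 2 = 10
floor(10) = 10

10


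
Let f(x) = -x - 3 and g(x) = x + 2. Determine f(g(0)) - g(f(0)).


f(g(0)) = -5
g(f(0)) = -1
Difference = -4

-4


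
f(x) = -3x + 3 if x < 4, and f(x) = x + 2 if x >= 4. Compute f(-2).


-2 satisfies x < 4
f(-2) = 9

9


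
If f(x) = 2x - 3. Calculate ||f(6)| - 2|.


f(6) = 9
|9| = 9
|9 - 2| = 7

7


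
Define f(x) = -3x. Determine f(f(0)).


0


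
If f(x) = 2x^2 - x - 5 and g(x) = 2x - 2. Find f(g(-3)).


g(-3) = -8
f(-8) = 2*(-8)^2 - 1*(-8) - 5 = 131

131


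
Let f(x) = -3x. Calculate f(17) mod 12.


f(17) = -51
-51 mod 12 = 9

9


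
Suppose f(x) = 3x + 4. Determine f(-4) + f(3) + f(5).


f(-4) = -8
f(3) = 13
f(5) = 19
Sum = 24

24


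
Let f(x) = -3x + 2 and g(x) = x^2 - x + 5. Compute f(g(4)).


g(4) = 17
f(17) = -49

-49


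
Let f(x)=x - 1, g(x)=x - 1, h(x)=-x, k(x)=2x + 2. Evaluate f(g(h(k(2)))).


k(2) = 6
h(6) = -6
g(-6) = -7
f(-7) = -8

-8


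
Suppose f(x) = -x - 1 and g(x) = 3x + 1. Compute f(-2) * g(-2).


f(-2) = 1
g(-2) = -5
Product = -5

-5


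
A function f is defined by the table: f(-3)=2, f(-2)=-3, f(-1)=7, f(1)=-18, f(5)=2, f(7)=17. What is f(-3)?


Reading from the table at x = -3

2


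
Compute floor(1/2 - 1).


1/2 = 0.5
0.5 - 1 = -0.5
floor(-0.5) = -1

-1


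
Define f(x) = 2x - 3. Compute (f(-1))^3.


-125


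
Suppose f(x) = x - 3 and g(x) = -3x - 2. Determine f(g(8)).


g(8) = -26
f(-26) = -29

-29


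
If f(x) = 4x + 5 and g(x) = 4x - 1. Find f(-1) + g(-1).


f(-1) = 1
g(-1) = -5
Sum = -4

-4


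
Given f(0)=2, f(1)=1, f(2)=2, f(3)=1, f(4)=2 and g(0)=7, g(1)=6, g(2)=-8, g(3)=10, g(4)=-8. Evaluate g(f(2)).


f(2) = 2
g(2) = -8

-8


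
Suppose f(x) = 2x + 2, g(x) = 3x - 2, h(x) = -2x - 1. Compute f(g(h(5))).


h(5) = -11
g(-11) = -35
f(-35) = -68

-68


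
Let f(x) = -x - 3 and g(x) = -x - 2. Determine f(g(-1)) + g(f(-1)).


f(g(-1)) = -2
g(f(-1)) = 0
Sum = -2

-2


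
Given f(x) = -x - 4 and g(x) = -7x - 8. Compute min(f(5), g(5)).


-43


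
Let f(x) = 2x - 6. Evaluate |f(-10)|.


26


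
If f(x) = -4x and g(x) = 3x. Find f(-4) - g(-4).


28


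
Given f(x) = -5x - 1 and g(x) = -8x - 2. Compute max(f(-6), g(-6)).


f(-6) = 29
g(-6) = 46
max = 46

46


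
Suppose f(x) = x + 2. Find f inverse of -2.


Solve x + 2 = -2
x = (-2 - 2) / 1 = -4

-4


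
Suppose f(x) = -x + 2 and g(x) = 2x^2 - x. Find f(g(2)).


g(2) = 6
f(6) = -4

-4


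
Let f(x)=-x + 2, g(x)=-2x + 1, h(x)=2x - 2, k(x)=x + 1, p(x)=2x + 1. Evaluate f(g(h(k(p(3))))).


p(3) = 7
k(7) = 8
h(8) = 14
g(14) = -27
f(-27) = 29

29


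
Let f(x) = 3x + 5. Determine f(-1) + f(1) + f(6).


f(-1) = 2
f(1) = 8
f(6) = 23
Sum = 33

33


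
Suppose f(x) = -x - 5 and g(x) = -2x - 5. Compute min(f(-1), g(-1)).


f(-1) = -4
g(-1) = -3
min = -4

-4


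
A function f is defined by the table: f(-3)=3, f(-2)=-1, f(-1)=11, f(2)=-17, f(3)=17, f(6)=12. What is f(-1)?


Reading from the table at x = -1

11


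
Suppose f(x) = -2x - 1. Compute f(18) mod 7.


f(18) = -37
-37 mod 7 = 5

5


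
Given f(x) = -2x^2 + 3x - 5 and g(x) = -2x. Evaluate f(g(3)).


g(3) = -6
f(-6) = (-2)*(-6)^2 + 3*(-6) - 5 = -95

-95


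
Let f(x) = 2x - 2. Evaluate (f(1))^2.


f(1) = 0
(0)^2 = 0

0


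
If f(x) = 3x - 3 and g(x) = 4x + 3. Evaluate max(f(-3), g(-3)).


f(-3) = -12
g(-3) = -9
max = -9

-9


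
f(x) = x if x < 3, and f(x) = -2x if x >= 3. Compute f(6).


6 satisfies x >= 3
f(6) = -12

-12


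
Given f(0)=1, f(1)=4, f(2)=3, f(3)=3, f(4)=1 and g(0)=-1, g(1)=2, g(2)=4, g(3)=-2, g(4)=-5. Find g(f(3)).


f(3) = 3
g(3) = -2

-2


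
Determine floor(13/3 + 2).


13/3 = 4.3333
4.3333 + 2 = 6.3333
floor(6.3333) = 6

6


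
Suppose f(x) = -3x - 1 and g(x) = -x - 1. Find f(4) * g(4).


f(4) = -13
g(4) = -5
Product = 65

65


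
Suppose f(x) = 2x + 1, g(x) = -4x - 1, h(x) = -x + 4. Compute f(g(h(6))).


h(6) = -2
g(-2) = 7
f(7) = 15

15


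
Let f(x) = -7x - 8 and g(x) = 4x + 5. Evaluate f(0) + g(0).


f(0) = -8
g(0) = 5
Sum = -3

-3


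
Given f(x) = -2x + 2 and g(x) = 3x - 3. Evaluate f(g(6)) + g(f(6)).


-61


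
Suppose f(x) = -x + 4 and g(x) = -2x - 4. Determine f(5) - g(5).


f(5) = -1
g(5) = -14
Difference = 13

13


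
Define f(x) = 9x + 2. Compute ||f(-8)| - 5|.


f(-8) = -70
|-70| = 70
|70 - 5| = 65

65


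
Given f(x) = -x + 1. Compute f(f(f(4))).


f(4) = -3
f(-3) = 4
f(4) = -3

-3


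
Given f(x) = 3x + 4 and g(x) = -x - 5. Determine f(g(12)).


g(12) = -17
f(-17) = -47

-47


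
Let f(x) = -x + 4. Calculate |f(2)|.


f(2) = 2
|2| = 2

2


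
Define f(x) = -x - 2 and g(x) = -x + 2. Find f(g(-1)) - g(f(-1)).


-8


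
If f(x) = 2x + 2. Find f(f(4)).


f(4) = 10
f(10) = 22

22


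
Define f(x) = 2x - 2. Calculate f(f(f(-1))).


f(-1) = -4
f(-4) = -10
f(-10) = -22

-22


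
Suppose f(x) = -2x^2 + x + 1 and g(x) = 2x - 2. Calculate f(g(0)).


g(0) = -2
f(-2) = (-2)*(-2)^2 + 1*(-2) + 1 = -9

-9


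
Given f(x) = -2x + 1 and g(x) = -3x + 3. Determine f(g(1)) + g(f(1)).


f(g(1)) = 1
g(f(1)) = 6
Sum = 7

7


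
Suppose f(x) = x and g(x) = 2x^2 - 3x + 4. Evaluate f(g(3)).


g(3) = 13
f(13) = 13

13


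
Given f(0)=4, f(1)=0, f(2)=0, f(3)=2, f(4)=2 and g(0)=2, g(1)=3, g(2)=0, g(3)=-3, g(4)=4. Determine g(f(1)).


f(1) = 0
g(0) = 2

2


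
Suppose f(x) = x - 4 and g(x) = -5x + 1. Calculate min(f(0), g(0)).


f(0) = -4
g(0) = 1
min = -4

-4


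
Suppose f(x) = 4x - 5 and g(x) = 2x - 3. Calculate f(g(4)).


g(4) = 5
f(5) = 15

15


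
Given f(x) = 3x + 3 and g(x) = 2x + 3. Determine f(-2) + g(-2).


f(-2) = -3
g(-2) = -1
Sum = -4

-4


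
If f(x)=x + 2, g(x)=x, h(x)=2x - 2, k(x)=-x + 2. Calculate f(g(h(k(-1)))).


k(-1) = 3
h(3) = 4
g(4) = 4
f(4) = 6

6


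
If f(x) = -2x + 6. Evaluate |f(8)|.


f(8) = -10
|-10| = 10

10


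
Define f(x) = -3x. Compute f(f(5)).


f(5) = -15
f(-15) = 45

45


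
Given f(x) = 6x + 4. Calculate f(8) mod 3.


f(8) = 52
52 mod 3 = 1

1


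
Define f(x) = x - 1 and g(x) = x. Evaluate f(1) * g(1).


0


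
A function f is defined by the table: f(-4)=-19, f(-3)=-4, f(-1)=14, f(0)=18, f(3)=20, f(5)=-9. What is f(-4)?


Reading from the table at x = -4

-19


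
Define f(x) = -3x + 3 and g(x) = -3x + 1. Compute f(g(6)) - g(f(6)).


f(g(6)) = 54
g(f(6)) = 46
Difference = 8

8


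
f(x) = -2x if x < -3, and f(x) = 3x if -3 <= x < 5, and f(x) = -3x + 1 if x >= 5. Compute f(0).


0 satisfies -3 <= x < 5
f(0) = 0

0


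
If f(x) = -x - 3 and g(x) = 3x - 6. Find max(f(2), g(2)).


f(2) = -5
g(2) = 0
max = 0

0


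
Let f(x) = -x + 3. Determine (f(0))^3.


f(0) = 3
(3)^3 = 27

27


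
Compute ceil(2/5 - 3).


2/5 = 0.4
0.4 - 3 = -2.6
ceil(-2.6) = -2

-2


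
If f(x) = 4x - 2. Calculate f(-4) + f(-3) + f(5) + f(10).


f(-4) = -18
f(-3) = -14
f(5) = 18
f(10) = 38
Sum = 24

24


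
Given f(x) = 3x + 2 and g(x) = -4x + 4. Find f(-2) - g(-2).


f(-2) = -4
g(-2) = 12
Difference = -16

-16


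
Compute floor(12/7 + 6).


12/7 = 1.7143
1.7143 + 6 = 7.7143
floor(7.7143) = 7

7


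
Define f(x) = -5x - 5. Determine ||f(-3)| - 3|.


f(-3) = 10
|10| = 10
|10 - 3| = 7

7


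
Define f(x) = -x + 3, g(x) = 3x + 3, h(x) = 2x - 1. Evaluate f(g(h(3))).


h(3) = 5
g(5) = 18
f(18) = -15

-15


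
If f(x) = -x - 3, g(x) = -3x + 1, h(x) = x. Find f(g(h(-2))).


h(-2) = -2
g(-2) = 7
f(7) = -10

-10


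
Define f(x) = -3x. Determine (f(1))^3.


-27


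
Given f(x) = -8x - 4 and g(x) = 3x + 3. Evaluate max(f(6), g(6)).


f(6) = -52
g(6) = 21
max = 21

21


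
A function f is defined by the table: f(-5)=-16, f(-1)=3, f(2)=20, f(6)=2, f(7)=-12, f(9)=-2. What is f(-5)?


Reading from the table at x = -5

-16


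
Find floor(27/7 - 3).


27/7 = 3.8571
3.8571 - 3 = 0.8571
floor(0.8571) = 0

0


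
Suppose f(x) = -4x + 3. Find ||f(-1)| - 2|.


f(-1) = 7
|7| = 7
|7 - 2| = 5

5


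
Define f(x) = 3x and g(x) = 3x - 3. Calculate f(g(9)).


g(9) = 24
f(24) = 72

72


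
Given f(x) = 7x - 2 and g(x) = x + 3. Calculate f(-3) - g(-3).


f(-3) = -23
g(-3) = 0
Difference = -23

-23


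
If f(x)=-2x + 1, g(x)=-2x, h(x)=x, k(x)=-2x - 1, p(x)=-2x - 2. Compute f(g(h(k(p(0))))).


p(0) = -2
k(-2) = 3
h(3) = 3
g(3) = -6
f(-6) = 13

13


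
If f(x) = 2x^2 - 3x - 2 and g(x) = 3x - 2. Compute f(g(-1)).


g(-1) = -5
f(-5) = 2*(-5)^2 - 3*(-5) - 2 = 63

63


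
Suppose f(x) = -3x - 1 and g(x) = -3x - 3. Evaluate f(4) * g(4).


195


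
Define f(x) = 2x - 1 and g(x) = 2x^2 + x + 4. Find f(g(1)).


g(1) = 7
f(7) = 13

13


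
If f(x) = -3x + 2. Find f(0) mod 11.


f(0) = 2
2 mod 11 = 2

2


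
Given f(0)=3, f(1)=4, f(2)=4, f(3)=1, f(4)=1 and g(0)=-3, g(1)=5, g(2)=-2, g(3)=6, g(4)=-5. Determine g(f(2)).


f(2) = 4
g(4) = -5

-5


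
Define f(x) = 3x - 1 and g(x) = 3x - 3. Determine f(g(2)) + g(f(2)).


f(g(2)) = 8
g(f(2)) = 12
Sum = 20

20


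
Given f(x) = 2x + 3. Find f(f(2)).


17


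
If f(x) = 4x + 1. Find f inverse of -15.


-4


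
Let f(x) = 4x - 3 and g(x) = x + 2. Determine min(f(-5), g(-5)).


f(-5) = -23
g(-5) = -3
min = -23

-23


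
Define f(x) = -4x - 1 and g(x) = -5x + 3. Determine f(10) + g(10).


-88


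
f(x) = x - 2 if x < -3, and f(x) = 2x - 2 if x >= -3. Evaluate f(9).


16


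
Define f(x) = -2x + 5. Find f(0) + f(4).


2


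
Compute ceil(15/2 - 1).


15/2 = 7.5
7.5 - 1 = 6.5
ceil(6.5) = 7

7


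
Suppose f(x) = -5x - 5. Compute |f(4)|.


f(4) = -25
|-25| = 25

25


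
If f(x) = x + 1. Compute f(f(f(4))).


f(4) = 5
f(5) = 6
f(6) = 7

7


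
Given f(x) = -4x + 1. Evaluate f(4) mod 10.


f(4) = -15
-15 mod 10 = 5

5


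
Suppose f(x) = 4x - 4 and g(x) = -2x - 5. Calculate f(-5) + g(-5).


f(-5) = -24
g(-5) = 5
Sum = -19

-19


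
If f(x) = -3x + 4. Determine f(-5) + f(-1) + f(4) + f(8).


f(-5) = 19
f(-1) = 7
f(4) = -8
f(8) = -20
Sum = -2

-2


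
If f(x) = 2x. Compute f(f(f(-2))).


f(-2) = -4
f(-4) = -8
f(-8) = -16

-16


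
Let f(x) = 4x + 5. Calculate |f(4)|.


f(4) = 21
|21| = 21

21


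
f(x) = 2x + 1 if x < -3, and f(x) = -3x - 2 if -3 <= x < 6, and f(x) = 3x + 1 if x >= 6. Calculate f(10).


10 satisfies x >= 6
f(10) = 31

31


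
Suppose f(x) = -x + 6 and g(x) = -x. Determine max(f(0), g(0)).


f(0) = 6
g(0) = 0
max = 6

6


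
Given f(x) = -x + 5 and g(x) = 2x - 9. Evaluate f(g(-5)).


g(-5) = -19
f(-19) = 24

24


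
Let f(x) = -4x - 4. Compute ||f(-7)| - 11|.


13


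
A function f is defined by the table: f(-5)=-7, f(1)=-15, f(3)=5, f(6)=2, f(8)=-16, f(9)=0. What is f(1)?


Reading from the table at x = 1

-15


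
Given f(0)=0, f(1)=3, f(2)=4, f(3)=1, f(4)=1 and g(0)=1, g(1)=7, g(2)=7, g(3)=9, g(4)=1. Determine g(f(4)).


f(4) = 1
g(1) = 7

7


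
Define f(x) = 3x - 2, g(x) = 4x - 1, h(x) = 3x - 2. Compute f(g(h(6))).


h(6) = 16
g(16) = 63
f(63) = 187

187


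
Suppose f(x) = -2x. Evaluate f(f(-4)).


f(-4) = 8
f(8) = -16

-16


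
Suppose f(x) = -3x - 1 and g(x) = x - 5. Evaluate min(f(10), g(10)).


f(10) = -31
g(10) = 5
min = -31

-31


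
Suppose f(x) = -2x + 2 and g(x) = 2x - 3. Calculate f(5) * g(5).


f(5) = -8
g(5) = 7
Product = -56

-56


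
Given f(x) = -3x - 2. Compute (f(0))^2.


f(0) = -2
(-2)^2 = 4

4


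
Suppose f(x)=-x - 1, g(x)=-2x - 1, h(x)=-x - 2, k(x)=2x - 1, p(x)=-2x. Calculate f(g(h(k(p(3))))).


p(3) = -6
k(-6) = -13
h(-13) = 11
g(11) = -23
f(-23) = 22

22


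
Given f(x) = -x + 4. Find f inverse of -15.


Solve -x + 4 = -15
x = (-15 - 4) / (-1) = 19

19


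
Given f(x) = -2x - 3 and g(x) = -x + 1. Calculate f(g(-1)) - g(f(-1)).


f(g(-1)) = -7
g(f(-1)) = 2
Difference = -9

-9


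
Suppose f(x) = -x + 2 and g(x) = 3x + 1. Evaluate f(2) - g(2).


f(2) = 0
g(2) = 7
Difference = -7

-7


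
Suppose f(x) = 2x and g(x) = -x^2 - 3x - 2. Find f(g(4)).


-60


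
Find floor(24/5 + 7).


11


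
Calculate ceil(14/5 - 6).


-3


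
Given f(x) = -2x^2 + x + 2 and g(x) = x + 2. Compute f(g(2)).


g(2) = 4
f(4) = (-2)*(4)^2 + 1*(4) + 2 = -26

-26


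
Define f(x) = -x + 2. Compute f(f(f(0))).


2


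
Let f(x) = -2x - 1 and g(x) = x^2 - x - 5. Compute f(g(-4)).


g(-4) = 15
f(15) = -31

-31


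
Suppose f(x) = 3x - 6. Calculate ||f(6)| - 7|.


f(6) = 12
|12| = 12
|12 - 7| = 5

5


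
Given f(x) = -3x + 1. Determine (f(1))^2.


f(1) = -2
(-2)^2 = 4

4


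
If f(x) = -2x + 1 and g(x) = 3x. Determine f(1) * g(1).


f(1) = -1
g(1) = 3
Product = -3

-3


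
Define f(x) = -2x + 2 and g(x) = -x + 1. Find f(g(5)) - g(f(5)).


f(g(5)) = 10
g(f(5)) = 9
Difference = 1

1


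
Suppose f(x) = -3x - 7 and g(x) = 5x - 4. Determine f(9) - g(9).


-75


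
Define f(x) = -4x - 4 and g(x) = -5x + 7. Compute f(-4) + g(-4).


f(-4) = 12
g(-4) = 27
Sum = 39

39


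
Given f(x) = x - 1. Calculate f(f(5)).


f(5) = 4
f(4) = 3

3


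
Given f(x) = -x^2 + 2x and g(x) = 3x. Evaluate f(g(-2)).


g(-2) = -6
f(-6) = (-1)*(-6)^2 + 2*(-6) = -48

-48


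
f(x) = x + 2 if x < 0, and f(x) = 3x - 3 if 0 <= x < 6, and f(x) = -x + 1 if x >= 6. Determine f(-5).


-5 satisfies x < 0
f(-5) = -3

-3


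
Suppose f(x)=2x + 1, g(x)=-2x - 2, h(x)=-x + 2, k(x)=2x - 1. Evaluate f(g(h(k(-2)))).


-31


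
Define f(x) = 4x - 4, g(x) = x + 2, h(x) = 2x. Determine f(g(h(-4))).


h(-4) = -8
g(-8) = -6
f(-6) = -28

-28


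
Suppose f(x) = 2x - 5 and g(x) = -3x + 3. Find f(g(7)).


-41


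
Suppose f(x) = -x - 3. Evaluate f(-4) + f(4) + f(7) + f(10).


f(-4) = 1
f(4) = -7
f(7) = -10
f(10) = -13
Sum = -29

-29


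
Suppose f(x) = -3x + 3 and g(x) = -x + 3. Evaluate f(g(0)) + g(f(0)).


f(g(0)) = -6
g(f(0)) = 0
Sum = -6

-6


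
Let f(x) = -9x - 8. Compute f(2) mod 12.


f(2) = -26
-26 mod 12 = 10

10


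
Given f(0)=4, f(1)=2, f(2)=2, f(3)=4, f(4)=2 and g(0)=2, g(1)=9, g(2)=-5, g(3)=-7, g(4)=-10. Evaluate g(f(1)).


f(1) = 2
g(2) = -5

-5


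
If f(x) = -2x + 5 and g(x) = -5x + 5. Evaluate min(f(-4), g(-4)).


f(-4) = 13
g(-4) = 25
min = 13

13


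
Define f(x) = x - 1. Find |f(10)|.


f(10) = 9
|9| = 9

9


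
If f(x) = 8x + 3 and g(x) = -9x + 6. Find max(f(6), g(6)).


51


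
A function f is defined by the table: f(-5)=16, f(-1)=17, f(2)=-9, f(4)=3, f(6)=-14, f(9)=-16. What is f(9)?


Reading from the table at x = 9

-16


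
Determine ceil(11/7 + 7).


11/7 = 1.5714
1.5714 + 7 = 8.5714
ceil(8.5714) = 9

9


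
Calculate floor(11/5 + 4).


11/5 = 2.2
2.2 + 4 = 6.2
floor(6.2) = 6

6


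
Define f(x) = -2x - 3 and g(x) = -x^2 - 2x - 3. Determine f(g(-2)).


3


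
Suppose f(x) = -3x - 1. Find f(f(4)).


38


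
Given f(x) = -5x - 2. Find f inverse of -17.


Solve -5x - 2 = -17
x = (-17 + 2) / (-5) = 3

3


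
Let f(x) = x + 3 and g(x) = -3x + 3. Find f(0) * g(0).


f(0) = 3
g(0) = 3
Product = 9

9


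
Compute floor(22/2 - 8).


3


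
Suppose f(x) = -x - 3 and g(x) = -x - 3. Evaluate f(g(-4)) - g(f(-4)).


f(g(-4)) = -4
g(f(-4)) = -4
Difference = 0

0


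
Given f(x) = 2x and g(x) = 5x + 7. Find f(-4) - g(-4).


f(-4) = -8
g(-4) = -13
Difference = 5

5


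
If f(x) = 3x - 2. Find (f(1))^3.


f(1) = 1
(1)^3 = 1

1


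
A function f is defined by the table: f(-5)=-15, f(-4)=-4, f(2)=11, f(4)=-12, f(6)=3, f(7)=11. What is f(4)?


Reading from the table at x = 4

-12


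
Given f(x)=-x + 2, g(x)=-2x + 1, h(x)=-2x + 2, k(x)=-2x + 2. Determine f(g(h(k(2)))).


k(2) = -2
h(-2) = 6
g(6) = -11
f(-11) = 13

13


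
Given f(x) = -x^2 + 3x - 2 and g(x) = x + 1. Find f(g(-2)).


g(-2) = -1
f(-1) = (-1)*(-1)^2 + 3*(-1) - 2 = -6

-6


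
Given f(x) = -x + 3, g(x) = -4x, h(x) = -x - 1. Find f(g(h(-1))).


h(-1) = 0
g(0) = 0
f(0) = 3

3


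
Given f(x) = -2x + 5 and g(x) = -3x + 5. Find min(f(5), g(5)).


-10


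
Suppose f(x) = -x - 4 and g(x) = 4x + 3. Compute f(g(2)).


g(2) = 11
f(11) = -15

-15


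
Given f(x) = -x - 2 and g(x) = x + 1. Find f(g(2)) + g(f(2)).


f(g(2)) = -5
g(f(2)) = -3
Sum = -8

-8


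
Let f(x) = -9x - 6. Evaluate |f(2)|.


f(2) = -24
|-24| = 24

24


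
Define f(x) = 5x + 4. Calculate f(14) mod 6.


f(14) = 74
74 mod 6 = 2

2


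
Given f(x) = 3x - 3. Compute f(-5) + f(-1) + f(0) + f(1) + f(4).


-18


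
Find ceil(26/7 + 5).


26/7 = 3.7143
3.7143 + 5 = 8.7143
ceil(8.7143) = 9

9


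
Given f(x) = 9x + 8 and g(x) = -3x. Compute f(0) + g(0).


f(0) = 8
g(0) = 0
Sum = 8

8


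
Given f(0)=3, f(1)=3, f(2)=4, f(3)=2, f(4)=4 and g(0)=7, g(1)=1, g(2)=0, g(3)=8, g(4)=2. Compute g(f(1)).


f(1) = 3
g(3) = 8

8


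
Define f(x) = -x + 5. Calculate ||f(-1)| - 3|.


f(-1) = 6
|6| = 6
|6 - 3| = 3

3


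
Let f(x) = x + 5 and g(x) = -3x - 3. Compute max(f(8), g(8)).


f(8) = 13
g(8) = -27
max = 13

13


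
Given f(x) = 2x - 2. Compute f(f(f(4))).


f(4) = 6
f(6) = 10
f(10) = 18

18


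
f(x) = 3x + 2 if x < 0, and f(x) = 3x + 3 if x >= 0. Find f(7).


7 satisfies x >= 0
f(7) = 24

24


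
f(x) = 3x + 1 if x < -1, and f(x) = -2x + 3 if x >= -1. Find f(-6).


-6 satisfies x < -1
f(-6) = -17

-17


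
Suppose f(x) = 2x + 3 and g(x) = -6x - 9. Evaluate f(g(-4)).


g(-4) = 15
f(15) = 33

33


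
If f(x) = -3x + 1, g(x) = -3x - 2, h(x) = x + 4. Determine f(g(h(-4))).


h(-4) = 0
g(0) = -2
f(-2) = 7

7


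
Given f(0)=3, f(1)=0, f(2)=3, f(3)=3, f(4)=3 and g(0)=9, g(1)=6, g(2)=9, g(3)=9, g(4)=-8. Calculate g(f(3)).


f(3) = 3
g(3) = 9

9


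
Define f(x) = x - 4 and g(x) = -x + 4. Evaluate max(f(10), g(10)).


f(10) = 6
g(10) = -6
max = 6

6


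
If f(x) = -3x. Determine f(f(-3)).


f(-3) = 9
f(9) = -27

-27


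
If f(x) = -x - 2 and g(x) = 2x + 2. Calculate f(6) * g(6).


f(6) = -8
g(6) = 14
Product = -112

-112


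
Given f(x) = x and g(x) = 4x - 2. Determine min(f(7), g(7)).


f(7) = 7
g(7) = 26
min = 7

7


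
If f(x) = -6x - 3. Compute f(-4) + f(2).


f(-4) = 21
f(2) = -15
Sum = 6

6


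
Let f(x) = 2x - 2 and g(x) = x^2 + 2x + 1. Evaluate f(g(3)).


30


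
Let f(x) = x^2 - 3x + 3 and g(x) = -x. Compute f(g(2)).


g(2) = -2
f(-2) = 1*(-2)^2 - 3*(-2) + 3 = 13

13


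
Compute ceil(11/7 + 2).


11/7 = 1.5714
1.5714 + 2 = 3.5714
ceil(3.5714) = 4

4


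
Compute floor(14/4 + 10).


14/4 = 3.5
3.5 + 10 = 13.5
floor(13.5) = 13

13


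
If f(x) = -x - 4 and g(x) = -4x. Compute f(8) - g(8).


f(8) = -12
g(8) = -32
Difference = 20

20


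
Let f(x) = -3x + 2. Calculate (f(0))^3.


f(0) = 2
(2)^3 = 8

8


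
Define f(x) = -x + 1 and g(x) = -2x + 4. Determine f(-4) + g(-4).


f(-4) = 5
g(-4) = 12
Sum = 17

17


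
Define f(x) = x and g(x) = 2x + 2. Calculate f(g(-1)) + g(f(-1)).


f(g(-1)) = 0
g(f(-1)) = 0
Sum = 0

0


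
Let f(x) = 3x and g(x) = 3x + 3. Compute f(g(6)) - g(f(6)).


f(g(6)) = 63
g(f(6)) = 57
Difference = 6

6


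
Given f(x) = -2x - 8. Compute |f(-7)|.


f(-7) = 6
|6| = 6

6


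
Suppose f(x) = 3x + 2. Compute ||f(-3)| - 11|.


f(-3) = -7
|-7| = 7
|7 - 11| = 4

4


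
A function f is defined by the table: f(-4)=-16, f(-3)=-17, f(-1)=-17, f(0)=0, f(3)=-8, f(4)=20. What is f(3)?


Reading from the table at x = 3

-8


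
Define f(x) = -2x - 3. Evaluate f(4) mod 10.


f(4) = -11
-11 mod 10 = 9

9


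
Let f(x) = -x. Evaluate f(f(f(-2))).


f(-2) = 2
f(2) = -2
f(-2) = 2

2


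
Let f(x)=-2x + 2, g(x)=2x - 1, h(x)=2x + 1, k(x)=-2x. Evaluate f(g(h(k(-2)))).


k(-2) = 4
h(4) = 9
g(9) = 17
f(17) = -32

-32


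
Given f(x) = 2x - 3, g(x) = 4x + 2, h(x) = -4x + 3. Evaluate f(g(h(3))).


h(3) = -9
g(-9) = -34
f(-34) = -71

-71


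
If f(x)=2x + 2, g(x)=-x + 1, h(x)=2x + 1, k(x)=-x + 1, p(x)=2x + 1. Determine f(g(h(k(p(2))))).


18


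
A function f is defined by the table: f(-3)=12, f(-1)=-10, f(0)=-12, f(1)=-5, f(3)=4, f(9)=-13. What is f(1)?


-5


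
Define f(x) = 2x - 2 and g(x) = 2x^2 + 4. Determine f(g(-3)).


g(-3) = 22
f(22) = 42

42


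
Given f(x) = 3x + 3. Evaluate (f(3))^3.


f(3) = 12
(12)^3 = 1728

1728


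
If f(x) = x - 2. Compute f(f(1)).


f(1) = -1
f(-1) = -3

-3


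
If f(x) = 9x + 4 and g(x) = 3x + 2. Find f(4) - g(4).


f(4) = 40
g(4) = 14
Difference = 26

26


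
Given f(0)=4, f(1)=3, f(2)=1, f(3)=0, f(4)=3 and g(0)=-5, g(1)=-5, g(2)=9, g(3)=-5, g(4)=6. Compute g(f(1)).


f(1) = 3
g(3) = -5

-5


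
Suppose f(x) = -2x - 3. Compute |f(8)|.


19


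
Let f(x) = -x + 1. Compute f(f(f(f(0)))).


f(0) = 1
f(1) = 0
f(0) = 1
f(1) = 0

0


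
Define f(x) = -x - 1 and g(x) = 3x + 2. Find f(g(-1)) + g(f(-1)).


f(g(-1)) = 0
g(f(-1)) = 2
Sum = 2

2


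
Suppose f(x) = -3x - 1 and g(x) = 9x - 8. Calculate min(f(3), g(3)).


f(3) = -10
g(3) = 19
min = -10

-10


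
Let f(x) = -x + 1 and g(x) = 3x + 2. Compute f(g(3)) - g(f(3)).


f(g(3)) = -10
g(f(3)) = -4
Difference = -6

-6


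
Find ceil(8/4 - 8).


8/4 = 2
2 - 8 = -6
ceil(-6) = -6

-6


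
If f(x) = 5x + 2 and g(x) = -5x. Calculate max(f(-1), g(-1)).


f(-1) = -3
g(-1) = 5
max = 5

5


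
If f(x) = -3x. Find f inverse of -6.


Solve -3x = -6
x = (-6) / (-3) = 2

2


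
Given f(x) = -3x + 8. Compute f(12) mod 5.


2


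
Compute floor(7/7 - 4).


7/7 = 1
1 - 4 = -3
floor(-3) = -3

-3


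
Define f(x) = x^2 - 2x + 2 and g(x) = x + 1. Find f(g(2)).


g(2) = 3
f(3) = 1*(3)^2 - 2*(3) + 2 = 5

5


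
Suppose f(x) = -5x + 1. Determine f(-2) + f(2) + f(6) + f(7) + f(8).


-100


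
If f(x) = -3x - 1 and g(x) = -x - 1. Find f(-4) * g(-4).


f(-4) = 11
g(-4) = 3
Product = 33

33


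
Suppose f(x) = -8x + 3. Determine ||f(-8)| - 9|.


f(-8) = 67
|67| = 67
|67 - 9| = 58

58


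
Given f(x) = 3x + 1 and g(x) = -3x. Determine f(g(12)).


g(12) = -36
f(-36) = -107

-107


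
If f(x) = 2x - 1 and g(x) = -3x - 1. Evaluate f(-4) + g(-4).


f(-4) = -9
g(-4) = 11
Sum = 2

2


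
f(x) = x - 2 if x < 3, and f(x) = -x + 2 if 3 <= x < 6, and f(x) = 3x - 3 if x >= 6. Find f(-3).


-5


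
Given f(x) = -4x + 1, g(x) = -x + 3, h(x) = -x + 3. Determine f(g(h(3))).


h(3) = 0
g(0) = 3
f(3) = -11

-11


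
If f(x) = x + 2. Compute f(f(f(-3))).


3


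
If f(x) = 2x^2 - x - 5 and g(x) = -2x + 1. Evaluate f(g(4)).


g(4) = -7
f(-7) = 2*(-7)^2 - 1*(-7) - 5 = 100

100


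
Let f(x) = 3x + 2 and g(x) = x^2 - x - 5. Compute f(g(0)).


g(0) = -5
f(-5) = -13

-13


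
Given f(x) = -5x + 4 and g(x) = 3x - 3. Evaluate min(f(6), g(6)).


-26


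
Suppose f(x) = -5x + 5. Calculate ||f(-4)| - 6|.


f(-4) = 25
|25| = 25
|25 - 6| = 19

19


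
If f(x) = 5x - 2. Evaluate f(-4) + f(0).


f(-4) = -22
f(0) = -2
Sum = -24

-24


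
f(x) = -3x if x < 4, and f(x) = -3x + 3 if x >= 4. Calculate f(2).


-6


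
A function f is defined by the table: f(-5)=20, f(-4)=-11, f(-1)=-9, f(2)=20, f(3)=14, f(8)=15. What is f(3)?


14


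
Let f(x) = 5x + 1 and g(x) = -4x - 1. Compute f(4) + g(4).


f(4) = 21
g(4) = -17
Sum = 4

4


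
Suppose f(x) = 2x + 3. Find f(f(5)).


f(5) = 13
f(13) = 29

29


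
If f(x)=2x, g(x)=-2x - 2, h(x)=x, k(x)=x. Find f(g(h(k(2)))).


k(2) = 2
h(2) = 2
g(2) = -6
f(-6) = -12

-12


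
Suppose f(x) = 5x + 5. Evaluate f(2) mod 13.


f(2) = 15
15 mod 13 = 2

2


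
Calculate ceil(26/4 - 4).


26/4 = 6.5
6.5 - 4 = 2.5
ceil(2.5) = 3

3


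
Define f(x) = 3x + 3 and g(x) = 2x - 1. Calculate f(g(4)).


24


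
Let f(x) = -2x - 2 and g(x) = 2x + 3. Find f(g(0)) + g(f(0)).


f(g(0)) = -8
g(f(0)) = -1
Sum = -9

-9


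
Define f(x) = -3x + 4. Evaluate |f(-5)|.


f(-5) = 19
|19| = 19

19


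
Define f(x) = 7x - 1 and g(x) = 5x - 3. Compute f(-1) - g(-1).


f(-1) = -8
g(-1) = -8
Difference = 0

0


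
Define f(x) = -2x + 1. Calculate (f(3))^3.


f(3) = -5
(-5)^3 = -125

-125


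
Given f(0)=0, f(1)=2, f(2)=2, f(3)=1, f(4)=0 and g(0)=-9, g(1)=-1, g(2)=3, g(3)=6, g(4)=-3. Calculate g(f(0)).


f(0) = 0
g(0) = -9

-9


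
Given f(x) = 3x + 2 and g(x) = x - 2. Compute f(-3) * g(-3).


f(-3) = -7
g(-3) = -5
Product = 35

35


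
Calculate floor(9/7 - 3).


9/7 = 1.2857
1.2857 - 3 = -1.7143
floor(-1.7143) = -2

-2


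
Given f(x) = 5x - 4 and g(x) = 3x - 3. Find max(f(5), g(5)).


f(5) = 21
g(5) = 12
max = 21

21


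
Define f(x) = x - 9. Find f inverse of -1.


8


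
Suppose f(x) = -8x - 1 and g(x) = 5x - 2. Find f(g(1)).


g(1) = 3
f(3) = -25

-25


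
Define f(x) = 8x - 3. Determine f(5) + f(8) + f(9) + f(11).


f(5) = 37
f(8) = 61
f(9) = 69
f(11) = 85
Sum = 252

252


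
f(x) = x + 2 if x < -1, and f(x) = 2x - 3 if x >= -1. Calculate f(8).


8 satisfies x >= -1
f(8) = 13

13


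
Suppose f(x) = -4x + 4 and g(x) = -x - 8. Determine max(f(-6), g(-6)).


28


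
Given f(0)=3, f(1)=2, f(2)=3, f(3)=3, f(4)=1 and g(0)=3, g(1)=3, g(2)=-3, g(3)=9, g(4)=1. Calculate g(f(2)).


f(2) = 3
g(3) = 9

9


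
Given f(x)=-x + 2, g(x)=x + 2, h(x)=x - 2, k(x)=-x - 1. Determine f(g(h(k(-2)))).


k(-2) = 1
h(1) = -1
g(-1) = 1
f(1) = 1

1


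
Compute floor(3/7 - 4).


3/7 = 0.4286
0.4286 - 4 = -3.5714
floor(-3.5714) = -4

-4


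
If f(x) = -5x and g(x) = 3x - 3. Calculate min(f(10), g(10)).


-50


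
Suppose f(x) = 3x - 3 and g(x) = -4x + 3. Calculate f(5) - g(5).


29


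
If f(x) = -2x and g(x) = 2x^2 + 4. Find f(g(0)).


g(0) = 4
f(4) = -8

-8


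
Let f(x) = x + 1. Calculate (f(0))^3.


f(0) = 1
(1)^3 = 1

1


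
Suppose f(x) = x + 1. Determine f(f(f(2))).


f(2) = 3
f(3) = 4
f(4) = 5

5


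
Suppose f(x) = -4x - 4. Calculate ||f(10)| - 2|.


42


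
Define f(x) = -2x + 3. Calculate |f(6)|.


f(6) = -9
|-9| = 9

9


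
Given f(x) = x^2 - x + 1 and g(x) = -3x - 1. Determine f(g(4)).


g(4) = -13
f(-13) = 1*(-13)^2 - 1*(-13) + 1 = 183

183


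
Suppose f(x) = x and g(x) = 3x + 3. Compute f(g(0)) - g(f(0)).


0


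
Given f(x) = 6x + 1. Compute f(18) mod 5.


f(18) = 109
109 mod 5 = 4

4


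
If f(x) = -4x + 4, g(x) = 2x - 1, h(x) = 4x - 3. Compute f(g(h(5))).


h(5) = 17
g(17) = 33
f(33) = -128

-128


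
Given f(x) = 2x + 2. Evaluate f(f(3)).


f(3) = 8
f(8) = 18

18


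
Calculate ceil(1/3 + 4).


5


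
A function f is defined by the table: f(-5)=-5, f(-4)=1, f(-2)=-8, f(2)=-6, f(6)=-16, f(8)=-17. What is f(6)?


Reading from the table at x = 6

-16


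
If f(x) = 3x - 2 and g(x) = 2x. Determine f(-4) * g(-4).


f(-4) = -14
g(-4) = -8
Product = 112

112


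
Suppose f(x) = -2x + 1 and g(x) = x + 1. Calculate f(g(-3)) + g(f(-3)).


f(g(-3)) = 5
g(f(-3)) = 8
Sum = 13

13


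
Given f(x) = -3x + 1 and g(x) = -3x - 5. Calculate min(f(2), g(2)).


f(2) = -5
g(2) = -11
min = -11

-11


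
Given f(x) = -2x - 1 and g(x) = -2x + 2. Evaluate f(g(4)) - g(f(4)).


f(g(4)) = 11
g(f(4)) = 20
Difference = -9

-9


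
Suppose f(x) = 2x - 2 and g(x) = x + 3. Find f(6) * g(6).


f(6) = 10
g(6) = 9
Product = 90

90


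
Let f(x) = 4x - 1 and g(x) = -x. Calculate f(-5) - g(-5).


f(-5) = -21
g(-5) = 5
Difference = -26

-26


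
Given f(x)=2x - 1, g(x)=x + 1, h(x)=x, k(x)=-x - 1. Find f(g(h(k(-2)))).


k(-2) = 1
h(1) = 1
g(1) = 2
f(2) = 3

3


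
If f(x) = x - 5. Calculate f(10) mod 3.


f(10) = 5
5 mod 3 = 2

2


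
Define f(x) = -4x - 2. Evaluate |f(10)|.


f(10) = -42
|-42| = 42

42


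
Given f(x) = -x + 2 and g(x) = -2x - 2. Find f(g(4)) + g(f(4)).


f(g(4)) = 12
g(f(4)) = 2
Sum = 14

14


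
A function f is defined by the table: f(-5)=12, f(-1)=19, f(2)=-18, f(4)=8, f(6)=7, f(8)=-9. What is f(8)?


Reading from the table at x = 8

-9


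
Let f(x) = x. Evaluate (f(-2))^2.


f(-2) = -2
(-2)^2 = 4

4


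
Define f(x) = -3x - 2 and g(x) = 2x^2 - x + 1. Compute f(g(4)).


g(4) = 29
f(29) = -89

-89


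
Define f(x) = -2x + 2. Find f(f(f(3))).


f(3) = -4
f(-4) = 10
f(10) = -18

-18


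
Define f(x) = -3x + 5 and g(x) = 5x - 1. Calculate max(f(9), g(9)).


f(9) = -22
g(9) = 44
max = 44

44


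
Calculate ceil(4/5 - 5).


-4


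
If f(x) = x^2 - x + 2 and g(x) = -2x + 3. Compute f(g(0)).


8


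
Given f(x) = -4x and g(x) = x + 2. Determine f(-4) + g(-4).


f(-4) = 16
g(-4) = -2
Sum = 14

14


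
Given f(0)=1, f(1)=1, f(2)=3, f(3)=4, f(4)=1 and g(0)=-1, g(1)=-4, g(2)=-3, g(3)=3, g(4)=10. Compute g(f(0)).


f(0) = 1
g(1) = -4

-4


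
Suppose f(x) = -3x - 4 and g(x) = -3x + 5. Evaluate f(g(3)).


g(3) = -4
f(-4) = 8

8


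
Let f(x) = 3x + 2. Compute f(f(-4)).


f(-4) = -10
f(-10) = -28

-28


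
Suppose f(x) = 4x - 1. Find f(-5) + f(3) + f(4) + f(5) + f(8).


f(-5) = -21
f(3) = 11
f(4) = 15
f(5) = 19
f(8) = 31
Sum = 55

55


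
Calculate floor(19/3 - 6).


19/3 = 6.3333
6.3333 - 6 = 0.3333
floor(0.3333) = 0

0


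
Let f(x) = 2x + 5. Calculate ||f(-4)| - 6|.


f(-4) = -3
|-3| = 3
|3 - 6| = 3

3


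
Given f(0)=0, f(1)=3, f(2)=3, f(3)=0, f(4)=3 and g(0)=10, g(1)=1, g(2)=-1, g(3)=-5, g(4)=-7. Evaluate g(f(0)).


f(0) = 0
g(0) = 10

10


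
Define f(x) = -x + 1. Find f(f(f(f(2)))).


2


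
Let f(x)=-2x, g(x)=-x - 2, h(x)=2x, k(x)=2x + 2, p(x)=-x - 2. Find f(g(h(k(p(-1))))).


4


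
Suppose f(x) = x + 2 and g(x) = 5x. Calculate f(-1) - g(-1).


f(-1) = 1
g(-1) = -5
Difference = 6

6


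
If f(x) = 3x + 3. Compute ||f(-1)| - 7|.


f(-1) = 0
|0| = 0
|0 - 7| = 7

7


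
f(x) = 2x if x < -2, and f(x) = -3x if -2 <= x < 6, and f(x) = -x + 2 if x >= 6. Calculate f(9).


9 satisfies x >= 6
f(9) = -7

-7


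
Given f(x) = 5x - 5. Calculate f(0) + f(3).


f(0) = -5
f(3) = 10
Sum = 5

5


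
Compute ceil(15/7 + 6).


15/7 = 2.1429
2.1429 + 6 = 8.1429
ceil(8.1429) = 9

9


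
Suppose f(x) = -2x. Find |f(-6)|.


12


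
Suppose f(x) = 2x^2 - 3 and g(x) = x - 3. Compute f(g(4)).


g(4) = 1
f(1) = 2*(1)^2 - 3 = -1

-1


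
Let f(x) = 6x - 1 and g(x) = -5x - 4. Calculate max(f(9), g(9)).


f(9) = 53
g(9) = -49
max = 53

53


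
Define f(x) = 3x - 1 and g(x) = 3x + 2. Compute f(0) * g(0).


f(0) = -1
g(0) = 2
Product = -2

-2


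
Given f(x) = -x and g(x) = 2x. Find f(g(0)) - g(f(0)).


f(g(0)) = 0
g(f(0)) = 0
Difference = 0

0


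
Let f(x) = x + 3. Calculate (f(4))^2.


f(4) = 7
(7)^2 = 49

49


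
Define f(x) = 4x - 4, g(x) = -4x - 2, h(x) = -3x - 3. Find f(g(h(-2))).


h(-2) = 3
g(3) = -14
f(-14) = -60

-60


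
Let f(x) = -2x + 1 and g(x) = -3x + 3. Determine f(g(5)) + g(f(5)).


f(g(5)) = 25
g(f(5)) = 30
Sum = 55

55


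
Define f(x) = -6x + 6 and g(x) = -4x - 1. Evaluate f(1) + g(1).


-5


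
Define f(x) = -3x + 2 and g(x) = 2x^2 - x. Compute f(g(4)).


-82


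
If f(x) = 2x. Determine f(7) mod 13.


f(7) = 14
14 mod 13 = 1

1


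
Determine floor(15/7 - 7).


15/7 = 2.1429
2.1429 - 7 = -4.8571
floor(-4.8571) = -5

-5


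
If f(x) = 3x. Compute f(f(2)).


f(2) = 6
f(6) = 18

18


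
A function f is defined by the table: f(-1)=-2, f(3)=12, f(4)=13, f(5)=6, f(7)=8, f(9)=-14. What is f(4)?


13


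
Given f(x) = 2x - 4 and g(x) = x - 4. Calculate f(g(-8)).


g(-8) = -12
f(-12) = -28

-28


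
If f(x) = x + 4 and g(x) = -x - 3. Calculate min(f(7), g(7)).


f(7) = 11
g(7) = -10
min = -10

-10


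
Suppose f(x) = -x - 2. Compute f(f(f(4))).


f(4) = -6
f(-6) = 4
f(4) = -6

-6


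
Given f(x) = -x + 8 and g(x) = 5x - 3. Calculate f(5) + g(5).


f(5) = 3
g(5) = 22
Sum = 25

25


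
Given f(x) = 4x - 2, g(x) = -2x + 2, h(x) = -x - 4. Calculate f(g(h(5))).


h(5) = -9
g(-9) = 20
f(20) = 78

78


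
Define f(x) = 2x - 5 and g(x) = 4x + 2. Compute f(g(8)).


63


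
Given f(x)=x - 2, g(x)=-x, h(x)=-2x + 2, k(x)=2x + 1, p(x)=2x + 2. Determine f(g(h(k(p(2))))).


22


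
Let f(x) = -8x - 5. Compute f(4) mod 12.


f(4) = -37
-37 mod 12 = 11

11


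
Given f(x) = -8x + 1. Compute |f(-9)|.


f(-9) = 73
|73| = 73

73


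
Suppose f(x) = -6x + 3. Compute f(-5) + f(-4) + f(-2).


f(-5) = 33
f(-4) = 27
f(-2) = 15
Sum = 75

75


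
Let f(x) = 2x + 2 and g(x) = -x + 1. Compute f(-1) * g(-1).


f(-1) = 0
g(-1) = 2
Product = 0

0


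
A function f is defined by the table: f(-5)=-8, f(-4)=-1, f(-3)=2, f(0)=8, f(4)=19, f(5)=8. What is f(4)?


Reading from the table at x = 4

19


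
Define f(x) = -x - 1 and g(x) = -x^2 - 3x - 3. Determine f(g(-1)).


g(-1) = -1
f(-1) = 0

0


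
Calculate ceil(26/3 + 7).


26/3 = 8.6667
8.6667 + 7 = 15.6667
ceil(15.6667) = 16

16


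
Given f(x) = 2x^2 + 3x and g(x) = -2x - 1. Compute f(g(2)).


g(2) = -5
f(-5) = 2*(-5)^2 + 3*(-5) = 35

35


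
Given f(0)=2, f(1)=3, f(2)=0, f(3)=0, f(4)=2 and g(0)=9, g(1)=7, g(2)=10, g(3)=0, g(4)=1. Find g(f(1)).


f(1) = 3
g(3) = 0

0


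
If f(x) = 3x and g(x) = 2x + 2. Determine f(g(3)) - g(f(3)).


f(g(3)) = 24
g(f(3)) = 20
Difference = 4

4


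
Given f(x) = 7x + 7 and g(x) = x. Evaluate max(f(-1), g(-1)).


f(-1) = 0
g(-1) = -1
max = 0

0


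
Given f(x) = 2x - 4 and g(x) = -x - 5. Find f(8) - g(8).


f(8) = 12
g(8) = -13
Difference = 25

25


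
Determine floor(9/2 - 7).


9/2 = 4.5
4.5 - 7 = -2.5
floor(-2.5) = -3

-3


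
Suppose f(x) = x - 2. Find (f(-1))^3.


f(-1) = -3
(-3)^3 = -27

-27


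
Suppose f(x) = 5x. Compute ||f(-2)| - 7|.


f(-2) = -10
|-10| = 10
|10 - 7| = 3

3


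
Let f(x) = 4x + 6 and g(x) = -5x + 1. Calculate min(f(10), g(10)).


f(10) = 46
g(10) = -49
min = -49

-49


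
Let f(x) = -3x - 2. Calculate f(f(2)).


f(2) = -8
f(-8) = 22

22


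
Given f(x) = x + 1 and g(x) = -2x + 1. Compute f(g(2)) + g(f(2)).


f(g(2)) = -2
g(f(2)) = -5
Sum = -7

-7


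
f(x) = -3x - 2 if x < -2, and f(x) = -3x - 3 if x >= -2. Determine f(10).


10 satisfies x >= -2
f(10) = -33

-33


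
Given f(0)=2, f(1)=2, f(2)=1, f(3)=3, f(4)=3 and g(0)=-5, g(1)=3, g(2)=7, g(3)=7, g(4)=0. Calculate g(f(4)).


f(4) = 3
g(3) = 7

7


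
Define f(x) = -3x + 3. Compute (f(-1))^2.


36


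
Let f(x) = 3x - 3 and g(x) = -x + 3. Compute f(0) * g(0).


f(0) = -3
g(0) = 3
Product = -9

-9
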